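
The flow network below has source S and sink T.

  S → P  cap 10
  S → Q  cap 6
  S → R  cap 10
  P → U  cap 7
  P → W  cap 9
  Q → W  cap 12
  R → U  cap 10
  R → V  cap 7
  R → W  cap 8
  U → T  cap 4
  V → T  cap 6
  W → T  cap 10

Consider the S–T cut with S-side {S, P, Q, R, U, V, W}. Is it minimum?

Given cut capacity: 4 + 6 + 10 = 20.
Augment S→P→U→T: bottleneck 4, flow now 4.
Augment S→P→W→T: bottleneck 6, flow now 10.
Augment S→Q→W→T: bottleneck 4, flow now 14.
Augment S→R→V→T: bottleneck 6, flow now 20.
No augmenting path remains; maximum flow = 20.
Cut capacity 20 equals the max flow, so it is a minimum cut.

Yes — it is a minimum cut (capacity 20).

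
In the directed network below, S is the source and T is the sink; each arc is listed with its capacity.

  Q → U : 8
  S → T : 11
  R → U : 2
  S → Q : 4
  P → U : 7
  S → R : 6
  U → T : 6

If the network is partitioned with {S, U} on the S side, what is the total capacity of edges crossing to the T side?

27

Edges leaving {S, U}: S→Q (4), S→R (6), S→T (11), U→T (6).
Cut capacity = 4 + 6 + 11 + 6 = 27.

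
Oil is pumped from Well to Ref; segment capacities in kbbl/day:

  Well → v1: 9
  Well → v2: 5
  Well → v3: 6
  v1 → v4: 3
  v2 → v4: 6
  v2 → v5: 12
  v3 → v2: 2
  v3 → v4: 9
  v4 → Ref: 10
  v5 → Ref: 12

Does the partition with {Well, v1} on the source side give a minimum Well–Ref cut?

Given cut capacity: 5 + 6 + 3 = 14.
Augment Well→v1→v4→Ref: bottleneck 3, flow now 3.
Augment Well→v2→v4→Ref: bottleneck 5, flow now 8.
Augment Well→v3→v4→Ref: bottleneck 2, flow now 10.
Augment Well→v3→v2→v5→Ref: bottleneck 2, flow now 12.
Augment Well→v3→v4→v2→v5→Ref: bottleneck 2, flow now 14. (uses reverse residual edge)
No augmenting path remains; maximum flow = 14.
Cut capacity 14 equals the max flow, so it is a minimum cut.

Yes — it is a minimum cut (capacity 14).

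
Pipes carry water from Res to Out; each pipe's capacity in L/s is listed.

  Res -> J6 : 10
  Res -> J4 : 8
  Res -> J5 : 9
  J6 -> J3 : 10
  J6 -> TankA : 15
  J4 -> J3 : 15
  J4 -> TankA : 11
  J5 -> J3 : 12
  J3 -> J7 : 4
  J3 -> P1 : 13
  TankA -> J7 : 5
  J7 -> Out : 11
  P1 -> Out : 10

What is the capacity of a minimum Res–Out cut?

Augment Res→J6→J3→J7→Out: bottleneck 4, flow now 4.
Augment Res→J6→J3→P1→Out: bottleneck 6, flow now 10.
Augment Res→J4→J3→P1→Out: bottleneck 4, flow now 14.
Augment Res→J4→TankA→J7→Out: bottleneck 4, flow now 18.
Augment Res→J5→J3→J6→TankA→J7→Out: bottleneck 1, flow now 19. (uses reverse residual edge)
No augmenting path remains; maximum flow = 19.
By max-flow min-cut, the minimum cut capacity equals the max flow.
In the residual graph, reachable from Res: {Res, J6, J4, J5, J3, TankA, P1}.
Min-cut edges: J3→J7 (4), TankA→J7 (5), P1→Out (10); capacity 4 + 5 + 10 = 19.

19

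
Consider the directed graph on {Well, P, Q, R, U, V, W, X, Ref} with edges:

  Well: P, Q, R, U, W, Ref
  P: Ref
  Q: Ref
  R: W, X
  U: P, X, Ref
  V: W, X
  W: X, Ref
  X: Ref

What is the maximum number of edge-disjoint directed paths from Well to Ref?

6

Assign every edge capacity 1; by Menger, the answer equals the max flow.
Path Well→Ref (+1); total 1.
Path Well→P→Ref (+1); total 2.
Path Well→Q→Ref (+1); total 3.
Path Well→U→Ref (+1); total 4.
Path Well→W→Ref (+1); total 5.
Path Well→R→X→Ref (+1); total 6.
No residual Well→Ref path; max flow = 6.
Certifying cut of size 6: {Well→P, Well→Q, Well→R, Well→Ref, Well→U, Well→W}.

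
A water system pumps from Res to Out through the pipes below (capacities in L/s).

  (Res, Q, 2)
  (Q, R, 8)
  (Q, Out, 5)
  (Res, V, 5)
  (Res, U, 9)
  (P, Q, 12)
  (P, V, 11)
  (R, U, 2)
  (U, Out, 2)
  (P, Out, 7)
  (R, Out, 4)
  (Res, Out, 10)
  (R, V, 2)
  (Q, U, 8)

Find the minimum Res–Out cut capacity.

Augment Res→Out: bottleneck 10, flow now 10.
Augment Res→Q→Out: bottleneck 2, flow now 12.
Augment Res→U→Out: bottleneck 2, flow now 14.
No augmenting path remains; maximum flow = 14.
By max-flow min-cut, the minimum cut capacity equals the max flow.
In the residual graph, reachable from Res: {Res, U, V}.
Min-cut edges: Res→Q (2), Res→Out (10), U→Out (2); capacity 2 + 10 + 2 = 14.

14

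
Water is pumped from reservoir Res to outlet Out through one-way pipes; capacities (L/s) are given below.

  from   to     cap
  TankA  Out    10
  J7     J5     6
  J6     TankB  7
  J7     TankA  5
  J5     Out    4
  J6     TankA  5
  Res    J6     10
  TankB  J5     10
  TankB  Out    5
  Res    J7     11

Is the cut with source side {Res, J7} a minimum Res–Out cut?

Given cut capacity: 10 + 5 + 6 = 21.
Augment Res→J7→TankA→Out: bottleneck 5, flow now 5.
Augment Res→J7→J5→Out: bottleneck 4, flow now 9.
Augment Res→J6→TankA→Out: bottleneck 5, flow now 14.
Augment Res→J6→TankB→Out: bottleneck 5, flow now 19.
No augmenting path remains; maximum flow = 19.
In the residual graph, reachable from Res: {Res, J7, J5}.
Min-cut edges: Res→J6 (10), J7→TankA (5), J5→Out (4); capacity 10 + 5 + 4 = 19.
Cut capacity 21 exceeds the max flow 19, so it is not minimum.

No — its capacity is 21, but the minimum cut has capacity 19.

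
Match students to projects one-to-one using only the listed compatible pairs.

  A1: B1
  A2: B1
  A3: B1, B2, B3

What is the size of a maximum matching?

2

Unit-capacity flow: source→left, listed edges, right→sink; max matching = max flow.
Augmenting path A1→B1 (+1); matched 1.
Augmenting path A3→B2 (+1); matched 2.
No augmenting path remains; maximum matching = 2.
König certificate: {A3, B1} is a vertex cover of size 2 (every listed pair touches it), so no matching can be larger.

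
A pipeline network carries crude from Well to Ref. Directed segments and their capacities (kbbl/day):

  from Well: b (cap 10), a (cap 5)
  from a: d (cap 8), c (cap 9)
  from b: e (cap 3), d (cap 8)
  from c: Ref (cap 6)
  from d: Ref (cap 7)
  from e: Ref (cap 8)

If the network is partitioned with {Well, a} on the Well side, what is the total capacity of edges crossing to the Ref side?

Edges leaving {Well, a}: Well→b (10), a→c (9), a→d (8).
Cut capacity = 10 + 9 + 8 = 27.

27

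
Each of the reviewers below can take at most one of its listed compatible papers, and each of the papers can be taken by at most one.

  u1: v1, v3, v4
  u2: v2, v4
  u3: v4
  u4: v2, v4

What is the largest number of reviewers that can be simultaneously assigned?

3

Unit-capacity flow: source→left, listed edges, right→sink; max matching = max flow.
Augmenting path u1→v1 (+1); matched 1.
Augmenting path u2→v2 (+1); matched 2.
Augmenting path u3→v4 (+1); matched 3.
No augmenting path remains; maximum matching = 3.
König certificate: {u1, v2, v4} is a vertex cover of size 3 (every listed pair touches it), so no matching can be larger.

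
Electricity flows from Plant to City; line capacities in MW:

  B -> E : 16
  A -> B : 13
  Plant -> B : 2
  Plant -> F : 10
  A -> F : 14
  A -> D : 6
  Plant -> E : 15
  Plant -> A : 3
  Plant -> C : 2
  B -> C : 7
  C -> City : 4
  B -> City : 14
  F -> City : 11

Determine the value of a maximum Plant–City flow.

Augment Plant→B→City: bottleneck 2, flow now 2.
Augment Plant→C→City: bottleneck 2, flow now 4.
Augment Plant→F→City: bottleneck 10, flow now 14.
Augment Plant→A→B→City: bottleneck 3, flow now 17.
No augmenting path remains; maximum flow = 17.
In the residual graph, reachable from Plant: {Plant, E}.
Min-cut edges: Plant→A (3), Plant→B (2), Plant→C (2), Plant→F (10); capacity 3 + 2 + 2 + 10 = 17.
This cut is saturated, so no flow can exceed 17.

17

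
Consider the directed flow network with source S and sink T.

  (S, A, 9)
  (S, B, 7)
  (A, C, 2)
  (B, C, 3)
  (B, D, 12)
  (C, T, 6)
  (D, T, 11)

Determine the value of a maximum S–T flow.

Augment S→A→C→T: bottleneck 2, flow now 2.
Augment S→B→C→T: bottleneck 3, flow now 5.
Augment S→B→D→T: bottleneck 4, flow now 9.
No augmenting path remains; maximum flow = 9.
In the residual graph, reachable from S: {S, A}.
Min-cut edges: S→B (7), A→C (2); capacity 7 + 2 = 9.
This cut is saturated, so no flow can exceed 9.

9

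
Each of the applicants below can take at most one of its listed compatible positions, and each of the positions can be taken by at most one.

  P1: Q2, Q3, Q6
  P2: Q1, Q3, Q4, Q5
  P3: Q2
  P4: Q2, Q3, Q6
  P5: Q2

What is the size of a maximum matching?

Unit-capacity flow: source→left, listed edges, right→sink; max matching = max flow.
Augmenting path P1→Q2 (+1); matched 1.
Augmenting path P2→Q1 (+1); matched 2.
Augmenting path P4→Q3 (+1); matched 3.
Augmenting path P3→Q2→P1→Q6 (+1); matched 4.
No augmenting path remains; maximum matching = 4.
König certificate: {P1, P2, P4, Q2} is a vertex cover of size 4 (every listed pair touches it), so no matching can be larger.

4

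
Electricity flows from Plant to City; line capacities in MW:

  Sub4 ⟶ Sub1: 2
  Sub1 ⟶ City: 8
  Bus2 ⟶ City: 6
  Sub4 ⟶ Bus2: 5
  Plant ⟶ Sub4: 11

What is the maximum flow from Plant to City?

Augment Plant→Sub4→Sub1→City: bottleneck 2, flow now 2.
Augment Plant→Sub4→Bus2→City: bottleneck 5, flow now 7.
No augmenting path remains; maximum flow = 7.
In the residual graph, reachable from Plant: {Plant, Sub4}.
Min-cut edges: Sub4→Sub1 (2), Sub4→Bus2 (5); capacity 2 + 5 = 7.
This cut is saturated, so no flow can exceed 7.

7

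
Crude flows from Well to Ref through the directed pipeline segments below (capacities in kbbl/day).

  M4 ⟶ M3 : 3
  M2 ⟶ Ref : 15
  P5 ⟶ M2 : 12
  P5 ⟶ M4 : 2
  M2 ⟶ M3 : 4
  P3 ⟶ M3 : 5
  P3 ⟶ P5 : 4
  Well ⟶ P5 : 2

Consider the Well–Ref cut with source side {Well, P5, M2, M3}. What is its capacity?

17

Edges leaving {Well, P5, M2, M3}: P5→M4 (2), M2→Ref (15).
Cut capacity = 2 + 15 = 17.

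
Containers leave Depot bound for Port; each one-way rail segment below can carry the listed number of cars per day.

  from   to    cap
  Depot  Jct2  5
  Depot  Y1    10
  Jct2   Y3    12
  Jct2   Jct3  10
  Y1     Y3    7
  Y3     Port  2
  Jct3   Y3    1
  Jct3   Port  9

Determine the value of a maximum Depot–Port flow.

Augment Depot→Jct2→Y3→Port: bottleneck 2, flow now 2.
Augment Depot→Jct2→Jct3→Port: bottleneck 3, flow now 5.
Augment Depot→Y1→Y3→Jct2→Jct3→Port: bottleneck 2, flow now 7. (uses reverse residual edge)
No augmenting path remains; maximum flow = 7.
In the residual graph, reachable from Depot: {Depot, Y1, Y3}.
Min-cut edges: Depot→Jct2 (5), Y3→Port (2); capacity 5 + 2 = 7.
This cut is saturated, so no flow can exceed 7.

7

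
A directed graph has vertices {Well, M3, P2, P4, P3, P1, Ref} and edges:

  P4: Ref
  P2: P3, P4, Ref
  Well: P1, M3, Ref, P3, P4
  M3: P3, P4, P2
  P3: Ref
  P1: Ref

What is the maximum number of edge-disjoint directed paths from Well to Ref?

5

Assign every edge capacity 1; by Menger, the answer equals the max flow.
Path Well→Ref (+1); total 1.
Path Well→P4→Ref (+1); total 2.
Path Well→P3→Ref (+1); total 3.
Path Well→P1→Ref (+1); total 4.
Path Well→M3→P2→Ref (+1); total 5.
No residual Well→Ref path; max flow = 5.
Certifying cut of size 5: {Well→M3, Well→P1, Well→P3, Well→P4, Well→Ref}.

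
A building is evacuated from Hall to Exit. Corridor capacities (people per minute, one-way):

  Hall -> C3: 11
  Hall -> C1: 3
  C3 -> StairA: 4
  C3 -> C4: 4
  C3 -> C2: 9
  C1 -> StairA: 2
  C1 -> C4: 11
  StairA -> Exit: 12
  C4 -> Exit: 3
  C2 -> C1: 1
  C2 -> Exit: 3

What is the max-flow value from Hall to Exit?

Augment Hall→C3→StairA→Exit: bottleneck 4, flow now 4.
Augment Hall→C3→C4→Exit: bottleneck 3, flow now 7.
Augment Hall→C3→C2→Exit: bottleneck 3, flow now 10.
Augment Hall→C1→StairA→Exit: bottleneck 2, flow now 12.
No augmenting path remains; maximum flow = 12.
In the residual graph, reachable from Hall: {Hall, C3, C1, C4, C2}.
Min-cut edges: C3→StairA (4), C1→StairA (2), C4→Exit (3), C2→Exit (3); capacity 4 + 2 + 3 + 3 = 12.
This cut is saturated, so no flow can exceed 12.

12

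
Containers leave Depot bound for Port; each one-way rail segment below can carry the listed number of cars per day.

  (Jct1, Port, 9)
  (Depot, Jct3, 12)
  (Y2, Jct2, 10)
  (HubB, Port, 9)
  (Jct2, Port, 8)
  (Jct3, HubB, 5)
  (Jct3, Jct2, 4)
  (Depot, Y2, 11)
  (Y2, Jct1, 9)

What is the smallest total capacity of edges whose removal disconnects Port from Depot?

20

Augment Depot→Jct3→HubB→Port: bottleneck 5, flow now 5.
Augment Depot→Jct3→Jct2→Port: bottleneck 4, flow now 9.
Augment Depot→Y2→Jct2→Port: bottleneck 4, flow now 13.
Augment Depot→Y2→Jct1→Port: bottleneck 7, flow now 20.
No augmenting path remains; maximum flow = 20.
By max-flow min-cut, the minimum cut capacity equals the max flow.
In the residual graph, reachable from Depot: {Depot, Jct3}.
Min-cut edges: Depot→Y2 (11), Jct3→HubB (5), Jct3→Jct2 (4); capacity 11 + 5 + 4 = 20.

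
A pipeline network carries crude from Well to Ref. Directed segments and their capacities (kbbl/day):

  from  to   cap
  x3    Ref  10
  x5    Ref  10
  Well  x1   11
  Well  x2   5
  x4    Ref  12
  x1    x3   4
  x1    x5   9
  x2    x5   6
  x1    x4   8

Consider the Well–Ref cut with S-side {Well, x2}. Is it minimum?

No — its capacity is 17, but the minimum cut has capacity 16.

Given cut capacity: 11 + 6 = 17.
Augment Well→x1→x3→Ref: bottleneck 4, flow now 4.
Augment Well→x1→x4→Ref: bottleneck 7, flow now 11.
Augment Well→x2→x5→Ref: bottleneck 5, flow now 16.
No augmenting path remains; maximum flow = 16.
In the residual graph, reachable from Well: {Well}.
Min-cut edges: Well→x1 (11), Well→x2 (5); capacity 11 + 5 = 16.
Cut capacity 17 exceeds the max flow 16, so it is not minimum.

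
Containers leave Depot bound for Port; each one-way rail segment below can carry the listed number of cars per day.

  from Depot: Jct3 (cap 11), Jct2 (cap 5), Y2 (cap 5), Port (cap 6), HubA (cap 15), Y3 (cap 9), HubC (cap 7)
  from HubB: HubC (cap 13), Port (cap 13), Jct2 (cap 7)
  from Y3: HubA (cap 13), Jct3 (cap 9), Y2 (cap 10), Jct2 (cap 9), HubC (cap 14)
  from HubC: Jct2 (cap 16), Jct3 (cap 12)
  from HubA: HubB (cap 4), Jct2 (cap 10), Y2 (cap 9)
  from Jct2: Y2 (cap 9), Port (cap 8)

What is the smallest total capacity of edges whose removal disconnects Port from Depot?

18

Augment Depot→Port: bottleneck 6, flow now 6.
Augment Depot→Jct2→Port: bottleneck 5, flow now 11.
Augment Depot→Y3→Jct2→Port: bottleneck 3, flow now 14.
Augment Depot→HubA→HubB→Port: bottleneck 4, flow now 18.
No augmenting path remains; maximum flow = 18.
By max-flow min-cut, the minimum cut capacity equals the max flow.
In the residual graph, reachable from Depot: {Depot, Y3, HubC, HubA, Jct2, Jct3, Y2}.
Min-cut edges: Depot→Port (6), HubA→HubB (4), Jct2→Port (8); capacity 6 + 4 + 8 = 18.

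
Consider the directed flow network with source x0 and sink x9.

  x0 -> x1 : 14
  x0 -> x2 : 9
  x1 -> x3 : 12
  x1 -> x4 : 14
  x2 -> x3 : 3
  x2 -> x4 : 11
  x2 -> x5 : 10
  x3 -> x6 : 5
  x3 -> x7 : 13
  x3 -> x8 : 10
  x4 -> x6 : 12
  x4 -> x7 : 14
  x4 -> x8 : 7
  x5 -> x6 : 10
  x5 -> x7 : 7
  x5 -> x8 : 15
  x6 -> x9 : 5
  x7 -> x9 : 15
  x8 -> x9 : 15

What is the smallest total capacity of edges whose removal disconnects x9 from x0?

23

Augment x0→x1→x3→x6→x9: bottleneck 5, flow now 5.
Augment x0→x1→x3→x7→x9: bottleneck 7, flow now 12.
Augment x0→x1→x4→x7→x9: bottleneck 2, flow now 14.
Augment x0→x2→x3→x7→x9: bottleneck 3, flow now 17.
Augment x0→x2→x4→x7→x9: bottleneck 3, flow now 20.
Augment x0→x2→x4→x8→x9: bottleneck 3, flow now 23.
No augmenting path remains; maximum flow = 23.
By max-flow min-cut, the minimum cut capacity equals the max flow.
In the residual graph, reachable from x0: {x0}.
Min-cut edges: x0→x1 (14), x0→x2 (9); capacity 14 + 9 = 23.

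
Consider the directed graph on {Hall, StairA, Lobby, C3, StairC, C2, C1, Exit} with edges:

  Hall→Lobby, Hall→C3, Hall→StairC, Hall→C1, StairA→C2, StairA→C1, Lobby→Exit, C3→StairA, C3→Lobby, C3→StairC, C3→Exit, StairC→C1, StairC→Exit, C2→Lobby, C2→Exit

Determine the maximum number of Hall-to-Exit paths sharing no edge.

Assign every edge capacity 1; by Menger, the answer equals the max flow.
Path Hall→Lobby→Exit (+1); total 1.
Path Hall→C3→Exit (+1); total 2.
Path Hall→StairC→Exit (+1); total 3.
No residual Hall→Exit path; max flow = 3.
Certifying cut of size 3: {Hall→C3, Hall→Lobby, Hall→StairC}.

3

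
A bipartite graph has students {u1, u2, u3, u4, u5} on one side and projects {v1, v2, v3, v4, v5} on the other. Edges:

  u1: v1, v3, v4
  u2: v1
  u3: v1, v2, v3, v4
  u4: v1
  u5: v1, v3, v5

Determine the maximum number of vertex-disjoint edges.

4

Unit-capacity flow: source→left, listed edges, right→sink; max matching = max flow.
Augmenting path u1→v1 (+1); matched 1.
Augmenting path u3→v2 (+1); matched 2.
Augmenting path u5→v3 (+1); matched 3.
Augmenting path u2→v1→u1→v4 (+1); matched 4.
No augmenting path remains; maximum matching = 4.
König certificate: {u1, u3, u5, v1} is a vertex cover of size 4 (every listed pair touches it), so no matching can be larger.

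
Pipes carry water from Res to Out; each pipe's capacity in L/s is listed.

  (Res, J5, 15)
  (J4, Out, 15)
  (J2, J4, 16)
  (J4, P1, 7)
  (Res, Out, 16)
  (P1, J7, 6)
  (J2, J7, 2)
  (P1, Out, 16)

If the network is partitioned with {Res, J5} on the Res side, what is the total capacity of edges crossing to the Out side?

16

Edges leaving {Res, J5}: Res→Out (16).
Cut capacity = 16 = 16.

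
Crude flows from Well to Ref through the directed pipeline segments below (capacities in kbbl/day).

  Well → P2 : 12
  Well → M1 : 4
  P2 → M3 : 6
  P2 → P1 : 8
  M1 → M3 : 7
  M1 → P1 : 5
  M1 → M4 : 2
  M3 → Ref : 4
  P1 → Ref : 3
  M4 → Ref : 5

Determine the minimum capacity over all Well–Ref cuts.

9

Augment Well→P2→M3→Ref: bottleneck 4, flow now 4.
Augment Well→P2→P1→Ref: bottleneck 3, flow now 7.
Augment Well→M1→M4→Ref: bottleneck 2, flow now 9.
No augmenting path remains; maximum flow = 9.
By max-flow min-cut, the minimum cut capacity equals the max flow.
In the residual graph, reachable from Well: {Well, P2, M1, M3, P1}.
Min-cut edges: M1→M4 (2), M3→Ref (4), P1→Ref (3); capacity 2 + 4 + 3 = 9.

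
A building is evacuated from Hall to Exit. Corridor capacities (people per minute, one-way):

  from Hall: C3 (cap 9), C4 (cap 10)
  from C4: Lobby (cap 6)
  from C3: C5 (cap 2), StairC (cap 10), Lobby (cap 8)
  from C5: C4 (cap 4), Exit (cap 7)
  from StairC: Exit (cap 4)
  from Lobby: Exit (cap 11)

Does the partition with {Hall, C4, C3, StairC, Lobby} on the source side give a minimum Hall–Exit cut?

Given cut capacity: 2 + 4 + 11 = 17.
Augment Hall→C4→Lobby→Exit: bottleneck 6, flow now 6.
Augment Hall→C3→C5→Exit: bottleneck 2, flow now 8.
Augment Hall→C3→StairC→Exit: bottleneck 4, flow now 12.
Augment Hall→C3→Lobby→Exit: bottleneck 3, flow now 15.
No augmenting path remains; maximum flow = 15.
In the residual graph, reachable from Hall: {Hall, C4}.
Min-cut edges: Hall→C3 (9), C4→Lobby (6); capacity 9 + 6 = 15.
Cut capacity 17 exceeds the max flow 15, so it is not minimum.

No — its capacity is 17, but the minimum cut has capacity 15.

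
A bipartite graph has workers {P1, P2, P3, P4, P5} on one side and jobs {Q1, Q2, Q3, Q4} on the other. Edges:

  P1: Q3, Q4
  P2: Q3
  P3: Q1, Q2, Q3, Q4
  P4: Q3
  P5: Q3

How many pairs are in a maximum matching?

Unit-capacity flow: source→left, listed edges, right→sink; max matching = max flow.
Augmenting path P1→Q3 (+1); matched 1.
Augmenting path P3→Q1 (+1); matched 2.
Augmenting path P2→Q3→P1→Q4 (+1); matched 3.
No augmenting path remains; maximum matching = 3.
König certificate: {P1, P3, Q3} is a vertex cover of size 3 (every listed pair touches it), so no matching can be larger.

3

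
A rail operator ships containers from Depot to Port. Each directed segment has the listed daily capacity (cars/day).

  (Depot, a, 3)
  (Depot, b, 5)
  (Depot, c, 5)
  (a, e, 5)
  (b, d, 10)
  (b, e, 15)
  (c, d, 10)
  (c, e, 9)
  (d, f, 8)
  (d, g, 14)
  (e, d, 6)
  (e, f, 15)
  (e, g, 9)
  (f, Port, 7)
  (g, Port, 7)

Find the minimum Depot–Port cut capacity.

Augment Depot→a→e→f→Port: bottleneck 3, flow now 3.
Augment Depot→b→d→f→Port: bottleneck 4, flow now 7.
Augment Depot→b→d→g→Port: bottleneck 1, flow now 8.
Augment Depot→c→d→g→Port: bottleneck 5, flow now 13.
No augmenting path remains; maximum flow = 13.
By max-flow min-cut, the minimum cut capacity equals the max flow.
In the residual graph, reachable from Depot: {Depot}.
Min-cut edges: Depot→a (3), Depot→b (5), Depot→c (5); capacity 3 + 5 + 5 = 13.

13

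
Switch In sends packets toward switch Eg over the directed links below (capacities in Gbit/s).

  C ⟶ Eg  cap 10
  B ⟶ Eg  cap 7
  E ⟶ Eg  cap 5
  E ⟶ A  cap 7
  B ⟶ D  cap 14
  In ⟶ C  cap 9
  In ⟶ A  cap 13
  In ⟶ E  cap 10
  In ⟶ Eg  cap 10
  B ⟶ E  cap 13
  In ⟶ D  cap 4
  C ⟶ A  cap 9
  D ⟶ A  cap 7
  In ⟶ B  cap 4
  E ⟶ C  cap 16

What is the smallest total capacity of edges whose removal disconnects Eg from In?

29

Augment In→Eg: bottleneck 10, flow now 10.
Augment In→B→Eg: bottleneck 4, flow now 14.
Augment In→E→Eg: bottleneck 5, flow now 19.
Augment In→C→Eg: bottleneck 9, flow now 28.
Augment In→E→C→Eg: bottleneck 1, flow now 29.
No augmenting path remains; maximum flow = 29.
By max-flow min-cut, the minimum cut capacity equals the max flow.
In the residual graph, reachable from In: {In, E, D, C, A}.
Min-cut edges: In→B (4), In→Eg (10), E→Eg (5), C→Eg (10); capacity 4 + 10 + 5 + 10 = 29.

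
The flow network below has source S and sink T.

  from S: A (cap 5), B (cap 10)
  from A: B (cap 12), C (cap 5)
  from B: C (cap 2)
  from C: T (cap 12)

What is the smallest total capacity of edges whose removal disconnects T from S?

7

Augment S→A→C→T: bottleneck 5, flow now 5.
Augment S→B→C→T: bottleneck 2, flow now 7.
No augmenting path remains; maximum flow = 7.
By max-flow min-cut, the minimum cut capacity equals the max flow.
In the residual graph, reachable from S: {S, B}.
Min-cut edges: S→A (5), B→C (2); capacity 5 + 2 = 7.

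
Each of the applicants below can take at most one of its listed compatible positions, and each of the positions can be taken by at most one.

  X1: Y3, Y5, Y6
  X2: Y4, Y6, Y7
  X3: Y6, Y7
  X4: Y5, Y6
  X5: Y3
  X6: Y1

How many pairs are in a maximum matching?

6

Unit-capacity flow: source→left, listed edges, right→sink; max matching = max flow.
Augmenting path X1→Y3 (+1); matched 1.
Augmenting path X2→Y4 (+1); matched 2.
Augmenting path X3→Y6 (+1); matched 3.
Augmenting path X4→Y5 (+1); matched 4.
Augmenting path X6→Y1 (+1); matched 5.
Augmenting path X5→Y3→X1→Y6→X3→Y7 (+1); matched 6.
No augmenting path remains; maximum matching = 6.
König certificate: {X1, X2, X3, X4, X5, X6} is a vertex cover of size 6 (every listed pair touches it), so no matching can be larger.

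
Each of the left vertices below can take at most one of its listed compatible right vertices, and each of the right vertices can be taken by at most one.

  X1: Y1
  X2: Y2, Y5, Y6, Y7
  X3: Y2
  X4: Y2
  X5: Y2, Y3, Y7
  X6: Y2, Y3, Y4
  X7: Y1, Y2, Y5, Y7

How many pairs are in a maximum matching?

6

Unit-capacity flow: source→left, listed edges, right→sink; max matching = max flow.
Augmenting path X1→Y1 (+1); matched 1.
Augmenting path X2→Y2 (+1); matched 2.
Augmenting path X5→Y3 (+1); matched 3.
Augmenting path X6→Y4 (+1); matched 4.
Augmenting path X7→Y5 (+1); matched 5.
Augmenting path X3→Y2→X2→Y6 (+1); matched 6.
No augmenting path remains; maximum matching = 6.
König certificate: {X1, X2, X5, X6, X7, Y2} is a vertex cover of size 6 (every listed pair touches it), so no matching can be larger.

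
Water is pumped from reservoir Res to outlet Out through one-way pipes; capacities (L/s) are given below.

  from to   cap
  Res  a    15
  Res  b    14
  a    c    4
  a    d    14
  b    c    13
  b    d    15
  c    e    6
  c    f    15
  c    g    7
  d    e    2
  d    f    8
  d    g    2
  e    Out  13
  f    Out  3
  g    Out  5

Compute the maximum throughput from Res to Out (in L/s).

Augment Res→a→c→e→Out: bottleneck 4, flow now 4.
Augment Res→a→d→e→Out: bottleneck 2, flow now 6.
Augment Res→a→d→f→Out: bottleneck 3, flow now 9.
Augment Res→a→d→g→Out: bottleneck 2, flow now 11.
Augment Res→b→c→e→Out: bottleneck 2, flow now 13.
Augment Res→b→c→g→Out: bottleneck 3, flow now 16.
No augmenting path remains; maximum flow = 16.
In the residual graph, reachable from Res: {Res, a, b, c, d, f, g}.
Min-cut edges: c→e (6), d→e (2), f→Out (3), g→Out (5); capacity 6 + 2 + 3 + 5 = 16.
This cut is saturated, so no flow can exceed 16.

16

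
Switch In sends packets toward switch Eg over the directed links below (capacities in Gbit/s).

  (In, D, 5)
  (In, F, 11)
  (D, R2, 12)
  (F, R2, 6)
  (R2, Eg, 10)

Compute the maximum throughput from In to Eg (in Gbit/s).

10

Augment In→D→R2→Eg: bottleneck 5, flow now 5.
Augment In→F→R2→Eg: bottleneck 5, flow now 10.
No augmenting path remains; maximum flow = 10.
In the residual graph, reachable from In: {In, D, F, R2}.
Min-cut edges: R2→Eg (10); capacity 10 = 10.
This cut is saturated, so no flow can exceed 10.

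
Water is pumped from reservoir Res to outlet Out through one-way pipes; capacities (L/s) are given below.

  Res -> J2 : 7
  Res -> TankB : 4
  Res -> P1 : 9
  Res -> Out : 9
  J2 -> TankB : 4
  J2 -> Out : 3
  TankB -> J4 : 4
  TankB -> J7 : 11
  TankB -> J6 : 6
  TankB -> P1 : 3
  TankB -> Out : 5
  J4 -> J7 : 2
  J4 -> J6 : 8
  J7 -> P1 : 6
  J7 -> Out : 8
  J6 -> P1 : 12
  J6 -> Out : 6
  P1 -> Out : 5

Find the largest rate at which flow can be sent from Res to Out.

Augment Res→Out: bottleneck 9, flow now 9.
Augment Res→J2→Out: bottleneck 3, flow now 12.
Augment Res→TankB→Out: bottleneck 4, flow now 16.
Augment Res→P1→Out: bottleneck 5, flow now 21.
Augment Res→J2→TankB→Out: bottleneck 1, flow now 22.
Augment Res→J2→TankB→J7→Out: bottleneck 3, flow now 25.
No augmenting path remains; maximum flow = 25.
In the residual graph, reachable from Res: {Res, P1}.
Min-cut edges: Res→J2 (7), Res→TankB (4), Res→Out (9), P1→Out (5); capacity 7 + 4 + 9 + 5 = 25.
This cut is saturated, so no flow can exceed 25.

25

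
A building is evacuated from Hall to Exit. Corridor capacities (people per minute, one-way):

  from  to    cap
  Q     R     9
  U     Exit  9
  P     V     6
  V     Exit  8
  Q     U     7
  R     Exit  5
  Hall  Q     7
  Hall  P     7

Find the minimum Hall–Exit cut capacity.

Augment Hall→P→V→Exit: bottleneck 6, flow now 6.
Augment Hall→Q→R→Exit: bottleneck 5, flow now 11.
Augment Hall→Q→U→Exit: bottleneck 2, flow now 13.
No augmenting path remains; maximum flow = 13.
By max-flow min-cut, the minimum cut capacity equals the max flow.
In the residual graph, reachable from Hall: {Hall, P}.
Min-cut edges: Hall→Q (7), P→V (6); capacity 7 + 6 = 13.

13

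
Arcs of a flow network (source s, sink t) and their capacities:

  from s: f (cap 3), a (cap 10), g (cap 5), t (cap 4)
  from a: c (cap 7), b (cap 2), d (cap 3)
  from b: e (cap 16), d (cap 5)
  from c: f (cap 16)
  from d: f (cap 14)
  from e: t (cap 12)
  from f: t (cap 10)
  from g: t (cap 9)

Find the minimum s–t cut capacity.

21

Augment s→t: bottleneck 4, flow now 4.
Augment s→f→t: bottleneck 3, flow now 7.
Augment s→g→t: bottleneck 5, flow now 12.
Augment s→a→b→e→t: bottleneck 2, flow now 14.
Augment s→a→c→f→t: bottleneck 7, flow now 21.
No augmenting path remains; maximum flow = 21.
By max-flow min-cut, the minimum cut capacity equals the max flow.
In the residual graph, reachable from s: {s, a, c, d, f}.
Min-cut edges: s→g (5), s→t (4), a→b (2), f→t (10); capacity 5 + 4 + 2 + 10 = 21.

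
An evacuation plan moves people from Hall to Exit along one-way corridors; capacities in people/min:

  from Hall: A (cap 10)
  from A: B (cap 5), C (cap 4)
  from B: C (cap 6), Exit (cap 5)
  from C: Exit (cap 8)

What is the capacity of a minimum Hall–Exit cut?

9

Augment Hall→A→B→Exit: bottleneck 5, flow now 5.
Augment Hall→A→C→Exit: bottleneck 4, flow now 9.
No augmenting path remains; maximum flow = 9.
By max-flow min-cut, the minimum cut capacity equals the max flow.
In the residual graph, reachable from Hall: {Hall, A}.
Min-cut edges: A→B (5), A→C (4); capacity 5 + 4 = 9.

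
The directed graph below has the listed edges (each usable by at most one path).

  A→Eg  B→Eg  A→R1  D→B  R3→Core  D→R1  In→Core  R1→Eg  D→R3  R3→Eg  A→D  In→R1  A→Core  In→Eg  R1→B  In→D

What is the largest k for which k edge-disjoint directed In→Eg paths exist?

3

Assign every edge capacity 1; by Menger, the answer equals the max flow.
Path In→Eg (+1); total 1.
Path In→R1→Eg (+1); total 2.
Path In→D→R3→Eg (+1); total 3.
No residual In→Eg path; max flow = 3.
Certifying cut of size 3: {In→D, In→Eg, In→R1}.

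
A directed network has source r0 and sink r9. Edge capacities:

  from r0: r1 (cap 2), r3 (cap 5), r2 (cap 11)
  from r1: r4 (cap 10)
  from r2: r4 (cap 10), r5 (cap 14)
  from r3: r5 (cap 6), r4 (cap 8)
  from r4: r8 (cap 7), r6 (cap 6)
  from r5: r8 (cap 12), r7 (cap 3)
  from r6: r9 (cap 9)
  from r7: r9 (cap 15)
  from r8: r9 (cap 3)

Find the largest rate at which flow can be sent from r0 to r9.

12

Augment r0→r1→r4→r6→r9: bottleneck 2, flow now 2.
Augment r0→r2→r4→r6→r9: bottleneck 4, flow now 6.
Augment r0→r2→r4→r8→r9: bottleneck 3, flow now 9.
Augment r0→r2→r5→r7→r9: bottleneck 3, flow now 12.
No augmenting path remains; maximum flow = 12.
In the residual graph, reachable from r0: {r0, r1, r2, r3, r4, r5, r8}.
Min-cut edges: r4→r6 (6), r5→r7 (3), r8→r9 (3); capacity 6 + 3 + 3 = 12.
This cut is saturated, so no flow can exceed 12.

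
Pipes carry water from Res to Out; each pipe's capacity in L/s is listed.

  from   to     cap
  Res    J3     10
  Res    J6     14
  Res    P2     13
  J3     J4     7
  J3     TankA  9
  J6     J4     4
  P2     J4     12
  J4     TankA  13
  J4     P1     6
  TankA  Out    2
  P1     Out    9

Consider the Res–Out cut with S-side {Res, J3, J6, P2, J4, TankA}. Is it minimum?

Yes — it is a minimum cut (capacity 8).

Given cut capacity: 6 + 2 = 8.
Augment Res→J3→TankA→Out: bottleneck 2, flow now 2.
Augment Res→J3→J4→P1→Out: bottleneck 6, flow now 8.
No augmenting path remains; maximum flow = 8.
Cut capacity 8 equals the max flow, so it is a minimum cut.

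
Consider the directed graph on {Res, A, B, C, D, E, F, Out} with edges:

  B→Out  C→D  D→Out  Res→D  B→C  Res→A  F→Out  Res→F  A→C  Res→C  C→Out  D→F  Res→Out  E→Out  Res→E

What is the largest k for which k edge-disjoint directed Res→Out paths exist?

5

Assign every edge capacity 1; by Menger, the answer equals the max flow.
Path Res→Out (+1); total 1.
Path Res→C→Out (+1); total 2.
Path Res→D→Out (+1); total 3.
Path Res→E→Out (+1); total 4.
Path Res→F→Out (+1); total 5.
No residual Res→Out path; max flow = 5.
Certifying cut of size 5: {C→Out, D→Out, F→Out, Res→E, Res→Out}.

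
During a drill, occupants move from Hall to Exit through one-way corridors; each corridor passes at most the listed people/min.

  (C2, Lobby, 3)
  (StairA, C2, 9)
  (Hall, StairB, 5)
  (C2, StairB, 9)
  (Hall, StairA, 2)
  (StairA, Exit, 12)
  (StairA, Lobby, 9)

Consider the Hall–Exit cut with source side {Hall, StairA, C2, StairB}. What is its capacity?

24

Edges leaving {Hall, StairA, C2, StairB}: StairA→Lobby (9), StairA→Exit (12), C2→Lobby (3).
Cut capacity = 9 + 12 + 3 = 24.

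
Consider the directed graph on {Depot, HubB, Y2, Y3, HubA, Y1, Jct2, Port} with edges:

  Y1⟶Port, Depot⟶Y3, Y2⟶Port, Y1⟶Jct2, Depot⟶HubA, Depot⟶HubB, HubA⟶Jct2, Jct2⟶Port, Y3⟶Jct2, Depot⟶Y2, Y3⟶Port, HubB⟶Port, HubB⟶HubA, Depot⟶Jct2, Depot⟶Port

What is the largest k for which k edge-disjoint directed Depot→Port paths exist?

5

Assign every edge capacity 1; by Menger, the answer equals the max flow.
Path Depot→Port (+1); total 1.
Path Depot→HubB→Port (+1); total 2.
Path Depot→Y2→Port (+1); total 3.
Path Depot→Y3→Port (+1); total 4.
Path Depot→Jct2→Port (+1); total 5.
No residual Depot→Port path; max flow = 5.
Certifying cut of size 5: {Depot→HubB, Depot→Port, Depot→Y2, Depot→Y3, Jct2→Port}.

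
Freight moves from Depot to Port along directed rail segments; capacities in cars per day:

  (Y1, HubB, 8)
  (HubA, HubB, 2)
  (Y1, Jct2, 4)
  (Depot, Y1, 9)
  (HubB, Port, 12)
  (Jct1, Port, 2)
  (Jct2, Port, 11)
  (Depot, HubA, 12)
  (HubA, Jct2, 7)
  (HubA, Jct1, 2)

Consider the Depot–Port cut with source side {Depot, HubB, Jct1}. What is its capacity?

35

Edges leaving {Depot, HubB, Jct1}: Depot→Y1 (9), Depot→HubA (12), HubB→Port (12), Jct1→Port (2).
Cut capacity = 9 + 12 + 12 + 2 = 35.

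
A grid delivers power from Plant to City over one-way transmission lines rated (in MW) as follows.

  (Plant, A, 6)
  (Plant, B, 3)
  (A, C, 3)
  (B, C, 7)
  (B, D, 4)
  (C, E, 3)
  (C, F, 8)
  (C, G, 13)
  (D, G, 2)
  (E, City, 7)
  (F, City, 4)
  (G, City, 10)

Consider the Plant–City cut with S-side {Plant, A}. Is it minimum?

Yes — it is a minimum cut (capacity 6).

Given cut capacity: 3 + 3 = 6.
Augment Plant→A→C→E→City: bottleneck 3, flow now 3.
Augment Plant→B→C→F→City: bottleneck 3, flow now 6.
No augmenting path remains; maximum flow = 6.
Cut capacity 6 equals the max flow, so it is a minimum cut.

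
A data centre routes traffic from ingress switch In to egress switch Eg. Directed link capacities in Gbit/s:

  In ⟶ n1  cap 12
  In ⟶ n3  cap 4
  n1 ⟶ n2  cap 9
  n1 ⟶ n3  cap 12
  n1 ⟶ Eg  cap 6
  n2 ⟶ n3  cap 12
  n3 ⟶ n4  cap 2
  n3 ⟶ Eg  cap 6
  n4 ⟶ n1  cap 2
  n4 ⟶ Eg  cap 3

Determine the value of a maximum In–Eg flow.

14

Augment In→n1→Eg: bottleneck 6, flow now 6.
Augment In→n3→Eg: bottleneck 4, flow now 10.
Augment In→n1→n3→Eg: bottleneck 2, flow now 12.
Augment In→n1→n3→n4→Eg: bottleneck 2, flow now 14.
No augmenting path remains; maximum flow = 14.
In the residual graph, reachable from In: {In, n1, n2, n3}.
Min-cut edges: n1→Eg (6), n3→n4 (2), n3→Eg (6); capacity 6 + 2 + 6 = 14.
This cut is saturated, so no flow can exceed 14.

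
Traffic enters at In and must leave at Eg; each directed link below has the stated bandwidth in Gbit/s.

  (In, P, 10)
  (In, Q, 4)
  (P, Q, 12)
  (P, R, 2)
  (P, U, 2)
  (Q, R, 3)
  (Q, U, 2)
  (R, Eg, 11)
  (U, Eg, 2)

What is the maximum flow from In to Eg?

Augment In→P→R→Eg: bottleneck 2, flow now 2.
Augment In→P→U→Eg: bottleneck 2, flow now 4.
Augment In→Q→R→Eg: bottleneck 3, flow now 7.
No augmenting path remains; maximum flow = 7.
In the residual graph, reachable from In: {In, P, Q, U}.
Min-cut edges: P→R (2), Q→R (3), U→Eg (2); capacity 2 + 3 + 2 = 7.
This cut is saturated, so no flow can exceed 7.

7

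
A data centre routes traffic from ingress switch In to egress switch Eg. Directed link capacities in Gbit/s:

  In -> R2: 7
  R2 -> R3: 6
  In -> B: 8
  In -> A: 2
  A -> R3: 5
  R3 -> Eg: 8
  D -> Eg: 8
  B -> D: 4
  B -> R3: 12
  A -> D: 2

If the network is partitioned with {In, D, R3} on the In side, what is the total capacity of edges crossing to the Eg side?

33

Edges leaving {In, D, R3}: In→A (2), In→B (8), In→R2 (7), D→Eg (8), R3→Eg (8).
Cut capacity = 2 + 8 + 7 + 8 + 8 = 33.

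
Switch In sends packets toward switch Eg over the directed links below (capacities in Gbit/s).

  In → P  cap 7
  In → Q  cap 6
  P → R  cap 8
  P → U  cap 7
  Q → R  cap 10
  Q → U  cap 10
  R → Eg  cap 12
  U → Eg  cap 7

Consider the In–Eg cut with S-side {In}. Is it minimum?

Yes — it is a minimum cut (capacity 13).

Given cut capacity: 7 + 6 = 13.
Augment In→P→R→Eg: bottleneck 7, flow now 7.
Augment In→Q→R→Eg: bottleneck 5, flow now 12.
Augment In→Q→U→Eg: bottleneck 1, flow now 13.
No augmenting path remains; maximum flow = 13.
Cut capacity 13 equals the max flow, so it is a minimum cut.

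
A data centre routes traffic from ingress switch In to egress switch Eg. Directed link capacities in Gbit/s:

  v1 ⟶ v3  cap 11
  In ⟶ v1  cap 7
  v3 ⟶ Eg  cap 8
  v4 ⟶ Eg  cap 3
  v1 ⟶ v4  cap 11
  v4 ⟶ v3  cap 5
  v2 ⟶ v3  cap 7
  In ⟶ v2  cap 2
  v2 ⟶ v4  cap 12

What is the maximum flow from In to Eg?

9

Augment In→v1→v3→Eg: bottleneck 7, flow now 7.
Augment In→v2→v3→Eg: bottleneck 1, flow now 8.
Augment In→v2→v4→Eg: bottleneck 1, flow now 9.
No augmenting path remains; maximum flow = 9.
In the residual graph, reachable from In: {In}.
Min-cut edges: In→v1 (7), In→v2 (2); capacity 7 + 2 = 9.
This cut is saturated, so no flow can exceed 9.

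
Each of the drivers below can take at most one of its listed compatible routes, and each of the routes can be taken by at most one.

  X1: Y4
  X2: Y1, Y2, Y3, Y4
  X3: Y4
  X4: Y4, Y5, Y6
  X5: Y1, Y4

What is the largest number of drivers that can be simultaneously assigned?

4

Unit-capacity flow: source→left, listed edges, right→sink; max matching = max flow.
Augmenting path X1→Y4 (+1); matched 1.
Augmenting path X2→Y1 (+1); matched 2.
Augmenting path X4→Y5 (+1); matched 3.
Augmenting path X5→Y1→X2→Y2 (+1); matched 4.
No augmenting path remains; maximum matching = 4.
König certificate: {X2, X4, X5, Y4} is a vertex cover of size 4 (every listed pair touches it), so no matching can be larger.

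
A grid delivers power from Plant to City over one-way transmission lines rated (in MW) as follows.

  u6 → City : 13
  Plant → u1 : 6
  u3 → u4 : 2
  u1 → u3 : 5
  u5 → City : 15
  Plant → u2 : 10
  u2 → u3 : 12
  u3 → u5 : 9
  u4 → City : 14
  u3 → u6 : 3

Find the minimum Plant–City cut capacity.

Augment Plant→u1→u3→u4→City: bottleneck 2, flow now 2.
Augment Plant→u1→u3→u5→City: bottleneck 3, flow now 5.
Augment Plant→u2→u3→u5→City: bottleneck 6, flow now 11.
Augment Plant→u2→u3→u6→City: bottleneck 3, flow now 14.
No augmenting path remains; maximum flow = 14.
By max-flow min-cut, the minimum cut capacity equals the max flow.
In the residual graph, reachable from Plant: {Plant, u1, u2, u3}.
Min-cut edges: u3→u4 (2), u3→u5 (9), u3→u6 (3); capacity 2 + 9 + 3 = 14.

14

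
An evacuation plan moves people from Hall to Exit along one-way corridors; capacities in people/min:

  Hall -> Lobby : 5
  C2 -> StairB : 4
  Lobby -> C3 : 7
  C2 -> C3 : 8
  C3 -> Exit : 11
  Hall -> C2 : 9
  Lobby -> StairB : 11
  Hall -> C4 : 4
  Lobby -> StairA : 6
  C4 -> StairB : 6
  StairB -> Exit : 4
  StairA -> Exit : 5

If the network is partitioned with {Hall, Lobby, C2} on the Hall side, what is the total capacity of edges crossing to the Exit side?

Edges leaving {Hall, Lobby, C2}: Hall→C4 (4), Lobby→StairA (6), Lobby→C3 (7), Lobby→StairB (11), C2→C3 (8), C2→StairB (4).
Cut capacity = 4 + 6 + 7 + 11 + 8 + 4 = 40.

40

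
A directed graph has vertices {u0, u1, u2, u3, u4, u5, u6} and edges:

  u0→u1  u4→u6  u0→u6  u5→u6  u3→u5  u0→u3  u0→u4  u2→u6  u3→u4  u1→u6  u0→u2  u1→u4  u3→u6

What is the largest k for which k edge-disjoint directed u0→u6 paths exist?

Assign every edge capacity 1; by Menger, the answer equals the max flow.
Path u0→u6 (+1); total 1.
Path u0→u1→u6 (+1); total 2.
Path u0→u2→u6 (+1); total 3.
Path u0→u3→u6 (+1); total 4.
Path u0→u4→u6 (+1); total 5.
No residual u0→u6 path; max flow = 5.
Certifying cut of size 5: {u0→u1, u0→u2, u0→u3, u0→u4, u0→u6}.

5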